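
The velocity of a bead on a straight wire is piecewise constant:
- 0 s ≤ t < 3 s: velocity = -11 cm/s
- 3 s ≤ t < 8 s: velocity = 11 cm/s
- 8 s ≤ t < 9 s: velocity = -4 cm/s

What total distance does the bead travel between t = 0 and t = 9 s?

Distance (not displacement) is the total path length: add the absolute areas under v-t.
0–3 s: |-11| × 3 = 33 cm
3–8 s: |11| × 5 = 55 cm
8–9 s: |-4| × 1 = 4 cm
Total distance = 92 cm

92 cm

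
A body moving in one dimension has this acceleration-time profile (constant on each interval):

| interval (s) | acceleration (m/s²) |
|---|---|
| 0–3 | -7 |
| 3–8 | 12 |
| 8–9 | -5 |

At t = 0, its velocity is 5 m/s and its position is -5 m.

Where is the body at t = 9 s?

On each constant-a segment, Δv = aΔt and Δx = v₀Δt + ½aΔt²; chain segment to segment.
0–3 s: v starts 5 m/s; Δx = 5·3 + ½·-7·3² = -16.5 m; v ends -16 m/s.
3–8 s: v starts -16 m/s; Δx = -16·5 + ½·12·5² = 70 m; v ends 44 m/s.
8–9 s: v starts 44 m/s; Δx = 44·1 + ½·-5·1² = 41.5 m; v ends 39 m/s.
x(9) = -5 + Σ Δx = 90 m.

90 m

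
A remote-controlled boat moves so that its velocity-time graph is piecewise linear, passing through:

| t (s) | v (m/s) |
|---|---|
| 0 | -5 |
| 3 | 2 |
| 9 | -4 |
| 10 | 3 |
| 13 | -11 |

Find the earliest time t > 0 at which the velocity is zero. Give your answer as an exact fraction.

t = 15/7 s

v changes sign on 0–3 s (from -5 to 2); the graph is linear there, so v = 0 at t = 0 + (5)·(3 − 0)/(2 − -5) = 15/7 s.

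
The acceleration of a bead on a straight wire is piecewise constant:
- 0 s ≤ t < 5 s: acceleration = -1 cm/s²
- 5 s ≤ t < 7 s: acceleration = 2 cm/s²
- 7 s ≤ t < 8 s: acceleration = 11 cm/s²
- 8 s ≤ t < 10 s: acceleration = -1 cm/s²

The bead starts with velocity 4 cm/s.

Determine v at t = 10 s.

Δv equals the area under the a-t graph; then v = v₀ + Δv.
0–5 s: -1 × 5 = -5 cm/s
5–7 s: 2 × 2 = 4 cm/s
7–8 s: 11 × 1 = 11 cm/s
8–10 s: -1 × 2 = -2 cm/s
Δv = 8 cm/s, so v(10) = 4 + (8) = 12 cm/s.

12 cm/s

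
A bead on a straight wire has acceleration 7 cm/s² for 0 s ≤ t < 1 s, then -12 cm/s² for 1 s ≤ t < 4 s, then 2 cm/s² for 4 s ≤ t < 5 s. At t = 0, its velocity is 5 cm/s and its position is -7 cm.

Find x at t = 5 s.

On each constant-a segment, Δv = aΔt and Δx = v₀Δt + ½aΔt²; chain segment to segment.
0–1 s: v starts 5 cm/s; Δx = 5·1 + ½·7·1² = 8.5 cm; v ends 12 cm/s.
1–4 s: v starts 12 cm/s; Δx = 12·3 + ½·-12·3² = -18 cm; v ends -24 cm/s.
4–5 s: v starts -24 cm/s; Δx = -24·1 + ½·2·1² = -23 cm; v ends -22 cm/s.
x(5) = -7 + Σ Δx = -39.5 cm.

-39.5 cm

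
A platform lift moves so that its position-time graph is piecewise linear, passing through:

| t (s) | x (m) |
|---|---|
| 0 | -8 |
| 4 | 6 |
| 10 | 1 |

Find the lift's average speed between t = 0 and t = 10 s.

Average speed = (total path length)/(elapsed time); on a piecewise-linear x-t graph the path length is Σ|Δx|.
0–4 s: |Δx| = |6 − -8| = 14 m
4–10 s: |Δx| = |1 − 6| = 5 m
Total path = 19 m; average speed = 19/10 = 1.9 m/s.

1.9 m/s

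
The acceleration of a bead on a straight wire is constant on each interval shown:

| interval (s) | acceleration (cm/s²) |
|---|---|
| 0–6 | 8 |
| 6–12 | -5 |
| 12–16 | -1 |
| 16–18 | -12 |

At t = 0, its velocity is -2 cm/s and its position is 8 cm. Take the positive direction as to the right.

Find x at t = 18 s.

On each constant-a segment, Δv = aΔt and Δx = v₀Δt + ½aΔt²; chain segment to segment.
0–6 s: v starts -2 cm/s; Δx = -2·6 + ½·8·6² = 132 cm; v ends 46 cm/s.
6–12 s: v starts 46 cm/s; Δx = 46·6 + ½·-5·6² = 186 cm; v ends 16 cm/s.
12–16 s: v starts 16 cm/s; Δx = 16·4 + ½·-1·4² = 56 cm; v ends 12 cm/s.
16–18 s: v starts 12 cm/s; Δx = 12·2 + ½·-12·2² = 0 cm; v ends -12 cm/s.
x(18) = 8 + Σ Δx = 382 cm.

382 cm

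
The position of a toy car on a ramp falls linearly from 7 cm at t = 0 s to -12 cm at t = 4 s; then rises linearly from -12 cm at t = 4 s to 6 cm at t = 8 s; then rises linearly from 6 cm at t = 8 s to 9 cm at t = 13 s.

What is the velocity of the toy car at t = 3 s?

-4.75 cm/s

Velocity is the slope of the x-t graph on 0–4 s: (-12 − 7)/(4 − 0) = -4.75 cm/s.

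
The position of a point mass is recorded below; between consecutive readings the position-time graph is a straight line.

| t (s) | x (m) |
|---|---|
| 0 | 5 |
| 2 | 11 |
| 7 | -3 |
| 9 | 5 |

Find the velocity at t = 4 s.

Velocity is the slope of the x-t graph on 2–7 s: (-3 − 11)/(7 − 2) = -2.8 m/s.

-2.8 m/s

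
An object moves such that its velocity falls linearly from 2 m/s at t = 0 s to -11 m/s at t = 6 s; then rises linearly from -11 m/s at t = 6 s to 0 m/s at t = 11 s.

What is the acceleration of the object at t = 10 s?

Acceleration is the slope of the v-t graph on 6–11 s: (0 − -11)/(11 − 6) = 2.2 m/s².

2.2 m/s²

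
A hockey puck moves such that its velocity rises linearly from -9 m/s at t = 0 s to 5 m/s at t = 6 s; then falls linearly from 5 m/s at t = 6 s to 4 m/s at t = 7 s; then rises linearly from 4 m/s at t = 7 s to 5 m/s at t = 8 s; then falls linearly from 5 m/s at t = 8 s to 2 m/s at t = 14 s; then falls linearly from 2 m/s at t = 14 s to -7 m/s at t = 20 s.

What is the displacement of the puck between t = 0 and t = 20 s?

3 m

Displacement is the signed area under the v-t curve.
0–6 s: ½(-9 + 5)(6) = -12 m
6–7 s: ½(5 + 4)(1) = 4.5 m
7–8 s: ½(4 + 5)(1) = 4.5 m
8–14 s: ½(5 + 2)(6) = 21 m
14–20 s: ½(2 + -7)(6) = -15 m
Net displacement = 3 m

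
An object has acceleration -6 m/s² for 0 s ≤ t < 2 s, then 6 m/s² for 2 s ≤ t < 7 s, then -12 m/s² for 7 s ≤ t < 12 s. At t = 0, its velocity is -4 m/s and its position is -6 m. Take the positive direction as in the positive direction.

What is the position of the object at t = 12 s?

-111 m

On each constant-a segment, Δv = aΔt and Δx = v₀Δt + ½aΔt²; chain segment to segment.
0–2 s: v starts -4 m/s; Δx = -4·2 + ½·-6·2² = -20 m; v ends -16 m/s.
2–7 s: v starts -16 m/s; Δx = -16·5 + ½·6·5² = -5 m; v ends 14 m/s.
7–12 s: v starts 14 m/s; Δx = 14·5 + ½·-12·5² = -80 m; v ends -46 m/s.
x(12) = -6 + Σ Δx = -111 m.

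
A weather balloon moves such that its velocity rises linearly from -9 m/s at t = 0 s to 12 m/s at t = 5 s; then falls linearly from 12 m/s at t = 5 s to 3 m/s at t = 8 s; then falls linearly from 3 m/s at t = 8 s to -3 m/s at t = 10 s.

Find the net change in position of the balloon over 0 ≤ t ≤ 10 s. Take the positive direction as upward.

30 m

Displacement is the signed area under the v-t curve.
0–5 s: ½(-9 + 12)(5) = 7.5 m
5–8 s: ½(12 + 3)(3) = 22.5 m
8–10 s: ½(3 + -3)(2) = 0 m
Net displacement = 30 m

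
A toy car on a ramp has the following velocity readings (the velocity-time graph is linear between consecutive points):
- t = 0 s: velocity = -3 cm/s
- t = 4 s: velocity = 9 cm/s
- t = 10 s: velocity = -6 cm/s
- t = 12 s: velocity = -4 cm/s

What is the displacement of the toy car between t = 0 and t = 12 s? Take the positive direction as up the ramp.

Displacement is the signed area under the v-t curve.
0–4 s: ½(-3 + 9)(4) = 12 cm
4–10 s: ½(9 + -6)(6) = 9 cm
10–12 s: ½(-6 + -4)(2) = -10 cm
Net displacement = 11 cm

11 cm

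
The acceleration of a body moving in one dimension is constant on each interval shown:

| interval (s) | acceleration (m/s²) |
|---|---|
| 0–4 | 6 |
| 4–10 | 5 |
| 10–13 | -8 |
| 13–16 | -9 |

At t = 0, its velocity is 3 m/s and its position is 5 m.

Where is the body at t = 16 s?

510.5 m

On each constant-a segment, Δv = aΔt and Δx = v₀Δt + ½aΔt²; chain segment to segment.
0–4 s: v starts 3 m/s; Δx = 3·4 + ½·6·4² = 60 m; v ends 27 m/s.
4–10 s: v starts 27 m/s; Δx = 27·6 + ½·5·6² = 252 m; v ends 57 m/s.
10–13 s: v starts 57 m/s; Δx = 57·3 + ½·-8·3² = 135 m; v ends 33 m/s.
13–16 s: v starts 33 m/s; Δx = 33·3 + ½·-9·3² = 58.5 m; v ends 6 m/s.
x(16) = 5 + Σ Δx = 510.5 m.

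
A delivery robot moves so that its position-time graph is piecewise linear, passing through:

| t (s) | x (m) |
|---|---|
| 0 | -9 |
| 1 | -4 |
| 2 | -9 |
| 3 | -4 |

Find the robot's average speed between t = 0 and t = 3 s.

Average speed = (total path length)/(elapsed time); on a piecewise-linear x-t graph the path length is Σ|Δx|.
0–1 s: |Δx| = |-4 − -9| = 5 m
1–2 s: |Δx| = |-9 − -4| = 5 m
2–3 s: |Δx| = |-4 − -9| = 5 m
Total path = 15 m; average speed = 15/3 = 5 m/s.

5 m/s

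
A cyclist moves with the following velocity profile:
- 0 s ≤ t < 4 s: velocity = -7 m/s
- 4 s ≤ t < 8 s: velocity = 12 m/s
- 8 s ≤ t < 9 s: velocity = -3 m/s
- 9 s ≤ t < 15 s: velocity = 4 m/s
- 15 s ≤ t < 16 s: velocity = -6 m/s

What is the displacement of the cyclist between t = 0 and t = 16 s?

35 m

Net displacement equals the area under the velocity-time graph (areas below the axis count negative).
0–4 s: -7 × 4 = -28 m
4–8 s: 12 × 4 = 48 m
8–9 s: -3 × 1 = -3 m
9–15 s: 4 × 6 = 24 m
15–16 s: -6 × 1 = -6 m
Net displacement = 35 m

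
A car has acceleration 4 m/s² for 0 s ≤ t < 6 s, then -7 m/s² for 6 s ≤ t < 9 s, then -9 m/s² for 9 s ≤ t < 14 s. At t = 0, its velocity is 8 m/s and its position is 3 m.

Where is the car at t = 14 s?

130 m

On each constant-a segment, Δv = aΔt and Δx = v₀Δt + ½aΔt²; chain segment to segment.
0–6 s: v starts 8 m/s; Δx = 8·6 + ½·4·6² = 120 m; v ends 32 m/s.
6–9 s: v starts 32 m/s; Δx = 32·3 + ½·-7·3² = 64.5 m; v ends 11 m/s.
9–14 s: v starts 11 m/s; Δx = 11·5 + ½·-9·5² = -57.5 m; v ends -34 m/s.
x(14) = 3 + Σ Δx = 130 m.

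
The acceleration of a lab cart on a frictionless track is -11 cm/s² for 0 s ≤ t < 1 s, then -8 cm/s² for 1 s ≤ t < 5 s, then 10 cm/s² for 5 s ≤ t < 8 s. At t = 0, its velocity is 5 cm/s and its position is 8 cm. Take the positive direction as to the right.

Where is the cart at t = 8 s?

-149.5 cm

On each constant-a segment, Δv = aΔt and Δx = v₀Δt + ½aΔt²; chain segment to segment.
0–1 s: v starts 5 cm/s; Δx = 5·1 + ½·-11·1² = -0.5 cm; v ends -6 cm/s.
1–5 s: v starts -6 cm/s; Δx = -6·4 + ½·-8·4² = -88 cm; v ends -38 cm/s.
5–8 s: v starts -38 cm/s; Δx = -38·3 + ½·10·3² = -69 cm; v ends -8 cm/s.
x(8) = 8 + Σ Δx = -149.5 cm.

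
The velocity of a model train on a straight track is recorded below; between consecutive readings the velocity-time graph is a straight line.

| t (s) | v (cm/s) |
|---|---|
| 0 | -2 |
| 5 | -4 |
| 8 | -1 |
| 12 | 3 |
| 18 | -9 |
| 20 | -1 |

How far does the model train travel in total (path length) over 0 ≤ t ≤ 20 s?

60 cm

Distance (not displacement) is the total path length: add the absolute areas under v-t.
0–5 s: |½(-2 + -4)(5)| = 15 cm
5–8 s: |½(-4 + -1)(3)| = 7.5 cm
8–12 s: v = 0 at t = 9 s; triangle areas 0.5 + 4.5 = 5 cm
12–18 s: v = 0 at t = 13.5 s; triangle areas 2.25 + 20.25 = 22.5 cm
18–20 s: |½(-9 + -1)(2)| = 10 cm
Total distance = 60 cm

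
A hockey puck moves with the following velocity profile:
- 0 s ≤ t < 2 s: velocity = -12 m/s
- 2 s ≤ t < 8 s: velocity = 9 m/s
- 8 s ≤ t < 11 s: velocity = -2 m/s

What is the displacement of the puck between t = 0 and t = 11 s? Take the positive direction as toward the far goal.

24 m

Displacement is the signed area under the v-t curve.
0–2 s: -12 × 2 = -24 m
2–8 s: 9 × 6 = 54 m
8–11 s: -2 × 3 = -6 m
Net displacement = 24 m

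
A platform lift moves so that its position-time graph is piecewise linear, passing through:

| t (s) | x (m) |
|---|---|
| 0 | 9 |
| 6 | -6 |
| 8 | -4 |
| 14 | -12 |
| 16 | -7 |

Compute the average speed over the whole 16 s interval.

Average speed = (total path length)/(elapsed time); on a piecewise-linear x-t graph the path length is Σ|Δx|.
0–6 s: |Δx| = |-6 − 9| = 15 m
6–8 s: |Δx| = |-4 − -6| = 2 m
8–14 s: |Δx| = |-12 − -4| = 8 m
14–16 s: |Δx| = |-7 − -12| = 5 m
Total path = 30 m; average speed = 30/16 = 1.875 m/s.

1.875 m/s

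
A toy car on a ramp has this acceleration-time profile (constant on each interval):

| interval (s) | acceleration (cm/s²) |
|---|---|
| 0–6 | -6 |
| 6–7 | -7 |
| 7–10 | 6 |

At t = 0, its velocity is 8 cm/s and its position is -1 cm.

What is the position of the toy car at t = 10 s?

On each constant-a segment, Δv = aΔt and Δx = v₀Δt + ½aΔt²; chain segment to segment.
0–6 s: v starts 8 cm/s; Δx = 8·6 + ½·-6·6² = -60 cm; v ends -28 cm/s.
6–7 s: v starts -28 cm/s; Δx = -28·1 + ½·-7·1² = -31.5 cm; v ends -35 cm/s.
7–10 s: v starts -35 cm/s; Δx = -35·3 + ½·6·3² = -78 cm; v ends -17 cm/s.
x(10) = -1 + Σ Δx = -170.5 cm.

-170.5 cm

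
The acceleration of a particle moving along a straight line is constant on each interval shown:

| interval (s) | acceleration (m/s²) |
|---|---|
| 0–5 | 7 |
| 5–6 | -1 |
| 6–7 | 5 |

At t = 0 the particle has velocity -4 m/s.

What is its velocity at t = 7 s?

Δv equals the area under the a-t graph; then v = v₀ + Δv.
0–5 s: 7 × 5 = 35 m/s
5–6 s: -1 × 1 = -1 m/s
6–7 s: 5 × 1 = 5 m/s
Δv = 39 m/s, so v(7) = -4 + (39) = 35 m/s.

35 m/s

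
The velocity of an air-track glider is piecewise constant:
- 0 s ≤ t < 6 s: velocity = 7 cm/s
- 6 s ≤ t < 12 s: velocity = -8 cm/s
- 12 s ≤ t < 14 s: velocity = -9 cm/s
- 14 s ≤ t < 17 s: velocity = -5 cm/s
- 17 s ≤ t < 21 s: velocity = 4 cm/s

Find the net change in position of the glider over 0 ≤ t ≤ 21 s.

-23 cm

Net displacement equals the area under the velocity-time graph (areas below the axis count negative).
0–6 s: 7 × 6 = 42 cm
6–12 s: -8 × 6 = -48 cm
12–14 s: -9 × 2 = -18 cm
14–17 s: -5 × 3 = -15 cm
17–21 s: 4 × 4 = 16 cm
Net displacement = -23 cm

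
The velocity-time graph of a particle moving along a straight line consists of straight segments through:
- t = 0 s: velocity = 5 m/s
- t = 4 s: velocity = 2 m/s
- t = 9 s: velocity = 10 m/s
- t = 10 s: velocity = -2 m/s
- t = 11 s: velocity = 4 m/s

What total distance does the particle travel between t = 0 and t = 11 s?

50 m

Distance (not displacement) is the total path length: add the absolute areas under v-t.
0–4 s: |½(5 + 2)(4)| = 14 m
4–9 s: |½(2 + 10)(5)| = 30 m
9–10 s: v = 0 at t = 59/6 s; triangle areas 25/6 + 1/6 = 13/3 m
10–11 s: v = 0 at t = 31/3 s; triangle areas 1/3 + 4/3 = 5/3 m
Total distance = 50 m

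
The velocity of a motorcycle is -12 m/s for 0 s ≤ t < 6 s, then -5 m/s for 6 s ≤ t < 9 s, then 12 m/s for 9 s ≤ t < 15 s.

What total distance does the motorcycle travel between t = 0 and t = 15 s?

159 m

Total distance travelled is ∫|v| dt — sum the magnitudes of each area piece.
0–6 s: |-12| × 6 = 72 m
6–9 s: |-5| × 3 = 15 m
9–15 s: |12| × 6 = 72 m
Total distance = 159 m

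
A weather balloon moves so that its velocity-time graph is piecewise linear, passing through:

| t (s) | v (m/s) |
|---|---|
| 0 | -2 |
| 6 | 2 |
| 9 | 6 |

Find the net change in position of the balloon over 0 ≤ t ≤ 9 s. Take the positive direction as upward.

Net displacement equals the area under the velocity-time graph (areas below the axis count negative).
0–6 s: ½(-2 + 2)(6) = 0 m
6–9 s: ½(2 + 6)(3) = 12 m
Net displacement = 12 m

12 m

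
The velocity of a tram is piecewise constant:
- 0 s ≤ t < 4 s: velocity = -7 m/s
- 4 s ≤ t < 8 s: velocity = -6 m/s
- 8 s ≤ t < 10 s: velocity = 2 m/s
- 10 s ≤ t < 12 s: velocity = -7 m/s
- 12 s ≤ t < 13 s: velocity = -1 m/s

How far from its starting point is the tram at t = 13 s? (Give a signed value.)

-63 m

Displacement is the signed area under the v-t curve.
0–4 s: -7 × 4 = -28 m
4–8 s: -6 × 4 = -24 m
8–10 s: 2 × 2 = 4 m
10–12 s: -7 × 2 = -14 m
12–13 s: -1 × 1 = -1 m
Net displacement = -63 m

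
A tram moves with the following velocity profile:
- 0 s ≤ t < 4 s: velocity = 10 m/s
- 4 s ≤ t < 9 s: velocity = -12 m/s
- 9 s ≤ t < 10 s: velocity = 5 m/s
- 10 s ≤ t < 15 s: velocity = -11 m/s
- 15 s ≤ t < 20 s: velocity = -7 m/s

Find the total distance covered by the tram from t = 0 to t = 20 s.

195 m

Total distance travelled is ∫|v| dt — sum the magnitudes of each area piece.
0–4 s: |10| × 4 = 40 m
4–9 s: |-12| × 5 = 60 m
9–10 s: |5| × 1 = 5 m
10–15 s: |-11| × 5 = 55 m
15–20 s: |-7| × 5 = 35 m
Total distance = 195 m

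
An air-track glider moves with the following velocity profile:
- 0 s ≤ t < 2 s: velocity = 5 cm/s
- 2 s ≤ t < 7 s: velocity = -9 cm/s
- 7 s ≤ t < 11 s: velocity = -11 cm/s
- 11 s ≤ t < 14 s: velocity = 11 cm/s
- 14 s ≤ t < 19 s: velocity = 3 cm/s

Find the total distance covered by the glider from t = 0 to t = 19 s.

Distance (not displacement) is the total path length: add the absolute areas under v-t.
0–2 s: |5| × 2 = 10 cm
2–7 s: |-9| × 5 = 45 cm
7–11 s: |-11| × 4 = 44 cm
11–14 s: |11| × 3 = 33 cm
14–19 s: |3| × 5 = 15 cm
Total distance = 147 cm

147 cm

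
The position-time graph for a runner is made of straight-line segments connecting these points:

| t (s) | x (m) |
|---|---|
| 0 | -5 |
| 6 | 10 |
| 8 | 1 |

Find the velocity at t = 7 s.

Velocity is the slope of the x-t graph on 6–8 s: (1 − 10)/(8 − 6) = -4.5 m/s.

-4.5 m/s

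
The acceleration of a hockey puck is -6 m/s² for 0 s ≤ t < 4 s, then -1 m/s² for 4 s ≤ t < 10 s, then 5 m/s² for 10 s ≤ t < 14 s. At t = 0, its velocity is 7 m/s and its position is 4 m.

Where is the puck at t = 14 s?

On each constant-a segment, Δv = aΔt and Δx = v₀Δt + ½aΔt²; chain segment to segment.
0–4 s: v starts 7 m/s; Δx = 7·4 + ½·-6·4² = -20 m; v ends -17 m/s.
4–10 s: v starts -17 m/s; Δx = -17·6 + ½·-1·6² = -120 m; v ends -23 m/s.
10–14 s: v starts -23 m/s; Δx = -23·4 + ½·5·4² = -52 m; v ends -3 m/s.
x(14) = 4 + Σ Δx = -188 m.

-188 m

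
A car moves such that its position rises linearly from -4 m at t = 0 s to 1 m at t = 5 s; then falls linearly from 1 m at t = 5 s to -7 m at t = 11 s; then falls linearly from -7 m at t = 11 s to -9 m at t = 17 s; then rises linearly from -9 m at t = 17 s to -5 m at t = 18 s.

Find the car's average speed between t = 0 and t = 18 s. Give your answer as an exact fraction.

Average speed = (total path length)/(elapsed time); on a piecewise-linear x-t graph the path length is Σ|Δx|.
0–5 s: |Δx| = |1 − -4| = 5 m
5–11 s: |Δx| = |-7 − 1| = 8 m
11–17 s: |Δx| = |-9 − -7| = 2 m
17–18 s: |Δx| = |-5 − -9| = 4 m
Total path = 19 m; average speed = 19/18 = 19/18 m/s.

19/18 m/s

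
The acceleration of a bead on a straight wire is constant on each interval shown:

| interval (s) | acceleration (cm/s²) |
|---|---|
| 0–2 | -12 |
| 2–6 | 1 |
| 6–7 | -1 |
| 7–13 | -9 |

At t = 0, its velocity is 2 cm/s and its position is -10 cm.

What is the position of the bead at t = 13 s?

-404.5 cm

On each constant-a segment, Δv = aΔt and Δx = v₀Δt + ½aΔt²; chain segment to segment.
0–2 s: v starts 2 cm/s; Δx = 2·2 + ½·-12·2² = -20 cm; v ends -22 cm/s.
2–6 s: v starts -22 cm/s; Δx = -22·4 + ½·1·4² = -80 cm; v ends -18 cm/s.
6–7 s: v starts -18 cm/s; Δx = -18·1 + ½·-1·1² = -18.5 cm; v ends -19 cm/s.
7–13 s: v starts -19 cm/s; Δx = -19·6 + ½·-9·6² = -276 cm; v ends -73 cm/s.
x(13) = -10 + Σ Δx = -404.5 cm.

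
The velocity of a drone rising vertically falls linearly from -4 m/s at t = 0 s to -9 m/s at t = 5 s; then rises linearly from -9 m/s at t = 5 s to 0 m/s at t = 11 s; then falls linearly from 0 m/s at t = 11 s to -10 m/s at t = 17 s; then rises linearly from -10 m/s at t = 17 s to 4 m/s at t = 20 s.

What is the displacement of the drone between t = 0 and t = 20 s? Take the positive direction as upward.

-98.5 m

Net displacement equals the area under the velocity-time graph (areas below the axis count negative).
0–5 s: ½(-4 + -9)(5) = -32.5 m
5–11 s: ½(-9 + 0)(6) = -27 m
11–17 s: ½(0 + -10)(6) = -30 m
17–20 s: ½(-10 + 4)(3) = -9 m
Net displacement = -98.5 m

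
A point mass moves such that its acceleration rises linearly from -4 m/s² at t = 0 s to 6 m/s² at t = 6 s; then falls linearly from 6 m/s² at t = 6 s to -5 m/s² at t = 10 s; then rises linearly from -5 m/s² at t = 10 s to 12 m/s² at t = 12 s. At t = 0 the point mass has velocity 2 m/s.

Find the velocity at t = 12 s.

Δv equals the area under the a-t graph; then v = v₀ + Δv.
0–6 s: ½(-4 + 6)(6) = 6 m/s
6–10 s: ½(6 + -5)(4) = 2 m/s
10–12 s: ½(-5 + 12)(2) = 7 m/s
Δv = 15 m/s, so v(12) = 2 + (15) = 17 m/s.

17 m/s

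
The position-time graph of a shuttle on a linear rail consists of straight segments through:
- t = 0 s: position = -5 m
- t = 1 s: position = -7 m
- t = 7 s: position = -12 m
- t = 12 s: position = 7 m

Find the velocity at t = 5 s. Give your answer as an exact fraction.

-5/6 m/s

Velocity is the slope of the x-t graph on 1–7 s: (-12 − -7)/(7 − 1) = -5/6 m/s.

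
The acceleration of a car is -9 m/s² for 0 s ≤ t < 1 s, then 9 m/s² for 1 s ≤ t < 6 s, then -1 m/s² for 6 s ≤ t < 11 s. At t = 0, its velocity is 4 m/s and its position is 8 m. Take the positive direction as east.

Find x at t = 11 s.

282.5 m

On each constant-a segment, Δv = aΔt and Δx = v₀Δt + ½aΔt²; chain segment to segment.
0–1 s: v starts 4 m/s; Δx = 4·1 + ½·-9·1² = -0.5 m; v ends -5 m/s.
1–6 s: v starts -5 m/s; Δx = -5·5 + ½·9·5² = 87.5 m; v ends 40 m/s.
6–11 s: v starts 40 m/s; Δx = 40·5 + ½·-1·5² = 187.5 m; v ends 35 m/s.
x(11) = 8 + Σ Δx = 282.5 m.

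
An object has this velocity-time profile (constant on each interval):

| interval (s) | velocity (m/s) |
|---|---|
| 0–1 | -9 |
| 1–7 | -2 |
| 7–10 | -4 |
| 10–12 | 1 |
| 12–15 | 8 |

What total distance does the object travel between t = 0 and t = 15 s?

Total distance travelled is ∫|v| dt — sum the magnitudes of each area piece.
0–1 s: |-9| × 1 = 9 m
1–7 s: |-2| × 6 = 12 m
7–10 s: |-4| × 3 = 12 m
10–12 s: |1| × 2 = 2 m
12–15 s: |8| × 3 = 24 m
Total distance = 59 m

59 m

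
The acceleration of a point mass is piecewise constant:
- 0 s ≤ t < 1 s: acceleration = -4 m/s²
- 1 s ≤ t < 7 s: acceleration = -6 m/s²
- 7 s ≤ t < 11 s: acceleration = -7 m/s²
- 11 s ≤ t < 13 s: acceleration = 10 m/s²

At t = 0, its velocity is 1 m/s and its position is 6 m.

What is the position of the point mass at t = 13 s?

On each constant-a segment, Δv = aΔt and Δx = v₀Δt + ½aΔt²; chain segment to segment.
0–1 s: v starts 1 m/s; Δx = 1·1 + ½·-4·1² = -1 m; v ends -3 m/s.
1–7 s: v starts -3 m/s; Δx = -3·6 + ½·-6·6² = -126 m; v ends -39 m/s.
7–11 s: v starts -39 m/s; Δx = -39·4 + ½·-7·4² = -212 m; v ends -67 m/s.
11–13 s: v starts -67 m/s; Δx = -67·2 + ½·10·2² = -114 m; v ends -47 m/s.
x(13) = 6 + Σ Δx = -447 m.

-447 m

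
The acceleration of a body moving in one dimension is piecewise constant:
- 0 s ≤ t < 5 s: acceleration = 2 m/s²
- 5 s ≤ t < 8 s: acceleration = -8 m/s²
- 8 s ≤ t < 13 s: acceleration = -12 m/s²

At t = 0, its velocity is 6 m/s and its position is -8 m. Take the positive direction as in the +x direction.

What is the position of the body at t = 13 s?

-131 m

On each constant-a segment, Δv = aΔt and Δx = v₀Δt + ½aΔt²; chain segment to segment.
0–5 s: v starts 6 m/s; Δx = 6·5 + ½·2·5² = 55 m; v ends 16 m/s.
5–8 s: v starts 16 m/s; Δx = 16·3 + ½·-8·3² = 12 m; v ends -8 m/s.
8–13 s: v starts -8 m/s; Δx = -8·5 + ½·-12·5² = -190 m; v ends -68 m/s.
x(13) = -8 + Σ Δx = -131 m.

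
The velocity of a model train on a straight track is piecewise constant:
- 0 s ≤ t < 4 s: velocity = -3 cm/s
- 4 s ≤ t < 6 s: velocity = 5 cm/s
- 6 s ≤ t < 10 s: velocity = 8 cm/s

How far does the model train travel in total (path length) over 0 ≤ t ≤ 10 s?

54 cm

Total distance travelled is ∫|v| dt — sum the magnitudes of each area piece.
0–4 s: |-3| × 4 = 12 cm
4–6 s: |5| × 2 = 10 cm
6–10 s: |8| × 4 = 32 cm
Total distance = 54 cm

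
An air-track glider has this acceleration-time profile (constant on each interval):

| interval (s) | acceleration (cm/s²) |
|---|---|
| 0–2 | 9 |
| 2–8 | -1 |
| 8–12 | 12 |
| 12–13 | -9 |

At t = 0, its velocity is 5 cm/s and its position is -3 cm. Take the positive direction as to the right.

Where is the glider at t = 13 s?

On each constant-a segment, Δv = aΔt and Δx = v₀Δt + ½aΔt²; chain segment to segment.
0–2 s: v starts 5 cm/s; Δx = 5·2 + ½·9·2² = 28 cm; v ends 23 cm/s.
2–8 s: v starts 23 cm/s; Δx = 23·6 + ½·-1·6² = 120 cm; v ends 17 cm/s.
8–12 s: v starts 17 cm/s; Δx = 17·4 + ½·12·4² = 164 cm; v ends 65 cm/s.
12–13 s: v starts 65 cm/s; Δx = 65·1 + ½·-9·1² = 60.5 cm; v ends 56 cm/s.
x(13) = -3 + Σ Δx = 369.5 cm.

369.5 cm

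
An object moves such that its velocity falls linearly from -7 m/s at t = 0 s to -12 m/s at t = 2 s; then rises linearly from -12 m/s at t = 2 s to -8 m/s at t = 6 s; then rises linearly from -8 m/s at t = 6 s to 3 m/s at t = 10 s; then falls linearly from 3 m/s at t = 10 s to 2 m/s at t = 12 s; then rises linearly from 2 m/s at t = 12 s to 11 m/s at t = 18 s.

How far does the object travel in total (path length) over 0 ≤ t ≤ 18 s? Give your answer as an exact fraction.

1279/11 m

Total distance travelled is ∫|v| dt — sum the magnitudes of each area piece.
0–2 s: |½(-7 + -12)(2)| = 19 m
2–6 s: |½(-12 + -8)(4)| = 40 m
6–10 s: v = 0 at t = 98/11 s; triangle areas 128/11 + 18/11 = 146/11 m
10–12 s: |½(3 + 2)(2)| = 5 m
12–18 s: |½(2 + 11)(6)| = 39 m
Total distance = 1279/11 m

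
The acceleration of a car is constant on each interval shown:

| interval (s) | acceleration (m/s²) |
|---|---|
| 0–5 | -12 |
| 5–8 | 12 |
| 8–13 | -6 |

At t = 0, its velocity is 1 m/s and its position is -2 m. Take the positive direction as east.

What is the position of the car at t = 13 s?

On each constant-a segment, Δv = aΔt and Δx = v₀Δt + ½aΔt²; chain segment to segment.
0–5 s: v starts 1 m/s; Δx = 1·5 + ½·-12·5² = -145 m; v ends -59 m/s.
5–8 s: v starts -59 m/s; Δx = -59·3 + ½·12·3² = -123 m; v ends -23 m/s.
8–13 s: v starts -23 m/s; Δx = -23·5 + ½·-6·5² = -190 m; v ends -53 m/s.
x(13) = -2 + Σ Δx = -460 m.

-460 m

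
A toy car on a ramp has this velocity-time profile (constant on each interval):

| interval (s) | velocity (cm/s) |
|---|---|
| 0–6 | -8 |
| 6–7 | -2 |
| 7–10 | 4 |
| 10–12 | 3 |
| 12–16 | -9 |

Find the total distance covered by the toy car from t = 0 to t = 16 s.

104 cm

Total distance travelled is ∫|v| dt — sum the magnitudes of each area piece.
0–6 s: |-8| × 6 = 48 cm
6–7 s: |-2| × 1 = 2 cm
7–10 s: |4| × 3 = 12 cm
10–12 s: |3| × 2 = 6 cm
12–16 s: |-9| × 4 = 36 cm
Total distance = 104 cm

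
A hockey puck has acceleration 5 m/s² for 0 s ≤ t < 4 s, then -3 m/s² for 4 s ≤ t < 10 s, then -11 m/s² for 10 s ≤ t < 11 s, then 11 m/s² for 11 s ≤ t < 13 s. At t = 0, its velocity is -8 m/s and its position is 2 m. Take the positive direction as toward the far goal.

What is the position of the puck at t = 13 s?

On each constant-a segment, Δv = aΔt and Δx = v₀Δt + ½aΔt²; chain segment to segment.
0–4 s: v starts -8 m/s; Δx = -8·4 + ½·5·4² = 8 m; v ends 12 m/s.
4–10 s: v starts 12 m/s; Δx = 12·6 + ½·-3·6² = 18 m; v ends -6 m/s.
10–11 s: v starts -6 m/s; Δx = -6·1 + ½·-11·1² = -11.5 m; v ends -17 m/s.
11–13 s: v starts -17 m/s; Δx = -17·2 + ½·11·2² = -12 m; v ends 5 m/s.
x(13) = 2 + Σ Δx = 4.5 m.

4.5 m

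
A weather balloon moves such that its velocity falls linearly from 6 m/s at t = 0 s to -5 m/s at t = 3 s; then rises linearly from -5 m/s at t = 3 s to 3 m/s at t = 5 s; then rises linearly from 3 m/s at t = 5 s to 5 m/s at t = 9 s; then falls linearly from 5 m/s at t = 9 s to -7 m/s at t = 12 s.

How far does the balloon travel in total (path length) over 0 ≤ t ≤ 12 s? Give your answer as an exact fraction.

416/11 m

Distance (not displacement) is the total path length: add the absolute areas under v-t.
0–3 s: v = 0 at t = 18/11 s; triangle areas 54/11 + 75/22 = 183/22 m
3–5 s: v = 0 at t = 4.25 s; triangle areas 3.125 + 1.125 = 4.25 m
5–9 s: |½(3 + 5)(4)| = 16 m
9–12 s: v = 0 at t = 10.25 s; triangle areas 3.125 + 6.125 = 9.25 m
Total distance = 416/11 m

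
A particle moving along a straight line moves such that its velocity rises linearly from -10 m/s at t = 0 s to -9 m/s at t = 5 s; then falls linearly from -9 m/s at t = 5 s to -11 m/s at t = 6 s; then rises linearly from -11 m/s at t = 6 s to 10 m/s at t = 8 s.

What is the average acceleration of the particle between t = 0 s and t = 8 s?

Average acceleration = Δv/Δt = (10 − -10)/(8 − 0) = 2.5 m/s².

2.5 m/s²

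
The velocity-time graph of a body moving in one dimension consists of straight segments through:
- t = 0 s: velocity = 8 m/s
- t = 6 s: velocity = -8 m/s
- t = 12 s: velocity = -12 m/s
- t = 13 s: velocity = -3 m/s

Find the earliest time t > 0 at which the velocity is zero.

t = 3 s

v changes sign on 0–6 s (from 8 to -8); the graph is linear there, so v = 0 at t = 0 + (-8)·(6 − 0)/(-8 − 8) = 3 s.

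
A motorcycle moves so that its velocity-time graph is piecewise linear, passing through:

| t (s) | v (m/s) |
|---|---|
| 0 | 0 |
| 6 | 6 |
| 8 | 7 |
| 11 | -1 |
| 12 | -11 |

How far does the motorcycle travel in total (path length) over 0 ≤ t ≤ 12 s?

46.375 m

Distance (not displacement) is the total path length: add the absolute areas under v-t.
0–6 s: |½(0 + 6)(6)| = 18 m
6–8 s: |½(6 + 7)(2)| = 13 m
8–11 s: v = 0 at t = 10.625 s; triangle areas 9.1875 + 0.1875 = 9.375 m
11–12 s: |½(-1 + -11)(1)| = 6 m
Total distance = 46.375 m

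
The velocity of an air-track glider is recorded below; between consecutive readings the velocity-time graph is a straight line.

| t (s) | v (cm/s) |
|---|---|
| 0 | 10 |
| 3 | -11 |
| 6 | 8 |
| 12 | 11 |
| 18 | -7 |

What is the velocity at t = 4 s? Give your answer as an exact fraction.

-14/3 cm/s

On 3–6 s the graph is linear from -11 to 8 cm/s: v(4) = -11 + (8 − -11)·(4 − 3)/(6 − 3) = -14/3 cm/s.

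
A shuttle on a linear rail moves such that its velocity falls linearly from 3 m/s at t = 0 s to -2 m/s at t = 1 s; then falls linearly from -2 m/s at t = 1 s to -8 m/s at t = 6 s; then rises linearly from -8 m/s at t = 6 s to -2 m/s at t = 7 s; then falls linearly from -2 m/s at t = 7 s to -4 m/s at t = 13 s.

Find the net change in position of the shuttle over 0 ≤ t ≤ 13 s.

-47.5 m

Displacement is the signed area under the v-t curve.
0–1 s: ½(3 + -2)(1) = 0.5 m
1–6 s: ½(-2 + -8)(5) = -25 m
6–7 s: ½(-8 + -2)(1) = -5 m
7–13 s: ½(-2 + -4)(6) = -18 m
Net displacement = -47.5 m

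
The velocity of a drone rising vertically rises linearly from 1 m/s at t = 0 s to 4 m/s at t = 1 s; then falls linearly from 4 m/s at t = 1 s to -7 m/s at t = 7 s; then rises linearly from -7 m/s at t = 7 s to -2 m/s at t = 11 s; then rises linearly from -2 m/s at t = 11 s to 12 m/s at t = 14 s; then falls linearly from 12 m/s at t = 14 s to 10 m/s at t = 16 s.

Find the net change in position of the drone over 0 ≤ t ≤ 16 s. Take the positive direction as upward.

12.5 m

Displacement is the signed area under the v-t curve.
0–1 s: ½(1 + 4)(1) = 2.5 m
1–7 s: ½(4 + -7)(6) = -9 m
7–11 s: ½(-7 + -2)(4) = -18 m
11–14 s: ½(-2 + 12)(3) = 15 m
14–16 s: ½(12 + 10)(2) = 22 m
Net displacement = 12.5 m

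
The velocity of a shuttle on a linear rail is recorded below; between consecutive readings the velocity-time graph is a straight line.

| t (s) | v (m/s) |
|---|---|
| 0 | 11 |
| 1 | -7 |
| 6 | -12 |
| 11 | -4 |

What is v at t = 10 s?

On 6–11 s the graph is linear from -12 to -4 m/s: v(10) = -12 + (-4 − -12)·(10 − 6)/(11 − 6) = -5.6 m/s.

-5.6 m/s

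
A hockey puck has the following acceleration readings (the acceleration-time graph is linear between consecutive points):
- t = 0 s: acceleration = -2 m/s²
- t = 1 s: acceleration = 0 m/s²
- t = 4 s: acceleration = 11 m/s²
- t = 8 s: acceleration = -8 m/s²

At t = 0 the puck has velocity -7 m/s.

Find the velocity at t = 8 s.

14.5 m/s

Δv equals the area under the a-t graph; then v = v₀ + Δv.
0–1 s: ½(-2 + 0)(1) = -1 m/s
1–4 s: ½(0 + 11)(3) = 16.5 m/s
4–8 s: ½(11 + -8)(4) = 6 m/s
Δv = 21.5 m/s, so v(8) = -7 + (21.5) = 14.5 m/s.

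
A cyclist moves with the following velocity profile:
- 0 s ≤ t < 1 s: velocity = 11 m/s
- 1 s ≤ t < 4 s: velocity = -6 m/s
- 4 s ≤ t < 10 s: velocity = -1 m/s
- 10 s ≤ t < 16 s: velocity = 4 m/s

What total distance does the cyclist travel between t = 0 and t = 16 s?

Distance (not displacement) is the total path length: add the absolute areas under v-t.
0–1 s: |11| × 1 = 11 m
1–4 s: |-6| × 3 = 18 m
4–10 s: |-1| × 6 = 6 m
10–16 s: |4| × 6 = 24 m
Total distance = 59 m

59 m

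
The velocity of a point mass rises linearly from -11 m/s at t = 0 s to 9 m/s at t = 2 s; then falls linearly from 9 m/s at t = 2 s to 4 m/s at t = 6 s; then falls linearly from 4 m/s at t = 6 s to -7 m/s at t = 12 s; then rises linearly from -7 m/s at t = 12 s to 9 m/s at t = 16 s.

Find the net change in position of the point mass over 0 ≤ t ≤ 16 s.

19 m

Displacement is the signed area under the v-t curve.
0–2 s: ½(-11 + 9)(2) = -2 m
2–6 s: ½(9 + 4)(4) = 26 m
6–12 s: ½(4 + -7)(6) = -9 m
12–16 s: ½(-7 + 9)(4) = 4 m
Net displacement = 19 m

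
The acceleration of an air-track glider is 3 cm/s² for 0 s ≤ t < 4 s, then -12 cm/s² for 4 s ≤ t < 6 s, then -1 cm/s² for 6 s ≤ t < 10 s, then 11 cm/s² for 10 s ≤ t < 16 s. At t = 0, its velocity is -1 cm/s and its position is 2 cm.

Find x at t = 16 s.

On each constant-a segment, Δv = aΔt and Δx = v₀Δt + ½aΔt²; chain segment to segment.
0–4 s: v starts -1 cm/s; Δx = -1·4 + ½·3·4² = 20 cm; v ends 11 cm/s.
4–6 s: v starts 11 cm/s; Δx = 11·2 + ½·-12·2² = -2 cm; v ends -13 cm/s.
6–10 s: v starts -13 cm/s; Δx = -13·4 + ½·-1·4² = -60 cm; v ends -17 cm/s.
10–16 s: v starts -17 cm/s; Δx = -17·6 + ½·11·6² = 96 cm; v ends 49 cm/s.
x(16) = 2 + Σ Δx = 56 cm.

56 cm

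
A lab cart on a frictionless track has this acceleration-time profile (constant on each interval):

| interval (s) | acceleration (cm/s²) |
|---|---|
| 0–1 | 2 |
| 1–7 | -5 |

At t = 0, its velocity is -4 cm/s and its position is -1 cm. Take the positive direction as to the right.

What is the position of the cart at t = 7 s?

On each constant-a segment, Δv = aΔt and Δx = v₀Δt + ½aΔt²; chain segment to segment.
0–1 s: v starts -4 cm/s; Δx = -4·1 + ½·2·1² = -3 cm; v ends -2 cm/s.
1–7 s: v starts -2 cm/s; Δx = -2·6 + ½·-5·6² = -102 cm; v ends -32 cm/s.
x(7) = -1 + Σ Δx = -106 cm.

-106 cm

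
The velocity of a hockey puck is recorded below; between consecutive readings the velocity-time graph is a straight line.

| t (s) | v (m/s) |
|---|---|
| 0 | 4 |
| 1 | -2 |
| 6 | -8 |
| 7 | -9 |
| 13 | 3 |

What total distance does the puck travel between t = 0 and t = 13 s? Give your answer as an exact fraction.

Total distance travelled is ∫|v| dt — sum the magnitudes of each area piece.
0–1 s: v = 0 at t = 2/3 s; triangle areas 4/3 + 1/3 = 5/3 m
1–6 s: |½(-2 + -8)(5)| = 25 m
6–7 s: |½(-8 + -9)(1)| = 8.5 m
7–13 s: v = 0 at t = 11.5 s; triangle areas 20.25 + 2.25 = 22.5 m
Total distance = 173/3 m

173/3 m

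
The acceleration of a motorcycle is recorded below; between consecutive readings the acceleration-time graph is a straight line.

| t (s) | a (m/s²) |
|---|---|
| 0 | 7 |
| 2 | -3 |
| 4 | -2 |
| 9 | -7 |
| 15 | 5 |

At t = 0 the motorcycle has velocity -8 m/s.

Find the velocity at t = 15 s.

-37.5 m/s

Δv equals the area under the a-t graph; then v = v₀ + Δv.
0–2 s: ½(7 + -3)(2) = 4 m/s
2–4 s: ½(-3 + -2)(2) = -5 m/s
4–9 s: ½(-2 + -7)(5) = -22.5 m/s
9–15 s: ½(-7 + 5)(6) = -6 m/s
Δv = -29.5 m/s, so v(15) = -8 + (-29.5) = -37.5 m/s.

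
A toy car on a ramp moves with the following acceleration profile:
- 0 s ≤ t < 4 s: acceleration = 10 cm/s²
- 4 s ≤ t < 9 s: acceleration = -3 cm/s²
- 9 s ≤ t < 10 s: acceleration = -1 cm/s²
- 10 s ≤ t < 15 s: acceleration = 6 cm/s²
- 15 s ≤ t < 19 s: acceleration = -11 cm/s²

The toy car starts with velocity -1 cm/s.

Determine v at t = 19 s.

Δv equals the area under the a-t graph; then v = v₀ + Δv.
0–4 s: 10 × 4 = 40 cm/s
4–9 s: -3 × 5 = -15 cm/s
9–10 s: -1 × 1 = -1 cm/s
10–15 s: 6 × 5 = 30 cm/s
15–19 s: -11 × 4 = -44 cm/s
Δv = 10 cm/s, so v(19) = -1 + (10) = 9 cm/s.

9 cm/s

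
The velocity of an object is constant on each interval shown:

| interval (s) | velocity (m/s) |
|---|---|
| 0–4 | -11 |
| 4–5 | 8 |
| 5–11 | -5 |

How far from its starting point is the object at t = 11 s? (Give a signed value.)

-66 m

Net displacement equals the area under the velocity-time graph (areas below the axis count negative).
0–4 s: -11 × 4 = -44 m
4–5 s: 8 × 1 = 8 m
5–11 s: -5 × 6 = -30 m
Net displacement = -66 m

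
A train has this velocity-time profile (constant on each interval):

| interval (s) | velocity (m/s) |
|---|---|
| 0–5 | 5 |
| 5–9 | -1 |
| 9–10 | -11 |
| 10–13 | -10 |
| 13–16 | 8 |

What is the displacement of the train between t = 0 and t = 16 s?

Net displacement equals the area under the velocity-time graph (areas below the axis count negative).
0–5 s: 5 × 5 = 25 m
5–9 s: -1 × 4 = -4 m
9–10 s: -11 × 1 = -11 m
10–13 s: -10 × 3 = -30 m
13–16 s: 8 × 3 = 24 m
Net displacement = 4 m

4 m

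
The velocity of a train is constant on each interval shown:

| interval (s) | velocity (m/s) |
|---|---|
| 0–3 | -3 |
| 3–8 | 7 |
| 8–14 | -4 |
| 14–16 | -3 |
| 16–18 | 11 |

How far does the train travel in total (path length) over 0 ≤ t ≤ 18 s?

Total distance travelled is ∫|v| dt — sum the magnitudes of each area piece.
0–3 s: |-3| × 3 = 9 m
3–8 s: |7| × 5 = 35 m
8–14 s: |-4| × 6 = 24 m
14–16 s: |-3| × 2 = 6 m
16–18 s: |11| × 2 = 22 m
Total distance = 96 m

96 m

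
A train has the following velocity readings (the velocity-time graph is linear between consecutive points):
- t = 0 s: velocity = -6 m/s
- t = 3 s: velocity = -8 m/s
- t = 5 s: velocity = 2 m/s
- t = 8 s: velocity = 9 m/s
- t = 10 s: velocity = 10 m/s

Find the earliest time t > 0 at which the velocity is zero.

t = 4.6 s

v changes sign on 3–5 s (from -8 to 2); the graph is linear there, so v = 0 at t = 3 + (8)·(5 − 3)/(2 − -8) = 4.6 s.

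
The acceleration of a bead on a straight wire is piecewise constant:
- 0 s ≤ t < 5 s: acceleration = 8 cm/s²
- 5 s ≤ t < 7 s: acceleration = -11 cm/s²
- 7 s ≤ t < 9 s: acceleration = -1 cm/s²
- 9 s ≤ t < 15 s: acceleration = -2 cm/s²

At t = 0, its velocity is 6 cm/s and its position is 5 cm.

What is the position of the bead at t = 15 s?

On each constant-a segment, Δv = aΔt and Δx = v₀Δt + ½aΔt²; chain segment to segment.
0–5 s: v starts 6 cm/s; Δx = 6·5 + ½·8·5² = 130 cm; v ends 46 cm/s.
5–7 s: v starts 46 cm/s; Δx = 46·2 + ½·-11·2² = 70 cm; v ends 24 cm/s.
7–9 s: v starts 24 cm/s; Δx = 24·2 + ½·-1·2² = 46 cm; v ends 22 cm/s.
9–15 s: v starts 22 cm/s; Δx = 22·6 + ½·-2·6² = 96 cm; v ends 10 cm/s.
x(15) = 5 + Σ Δx = 347 cm.

347 cm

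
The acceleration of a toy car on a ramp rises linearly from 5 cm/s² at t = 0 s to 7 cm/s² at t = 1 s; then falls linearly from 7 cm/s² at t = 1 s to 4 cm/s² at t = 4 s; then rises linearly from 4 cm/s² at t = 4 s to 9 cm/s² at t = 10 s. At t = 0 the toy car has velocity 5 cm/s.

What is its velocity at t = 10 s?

Δv equals the area under the a-t graph; then v = v₀ + Δv.
0–1 s: ½(5 + 7)(1) = 6 cm/s
1–4 s: ½(7 + 4)(3) = 16.5 cm/s
4–10 s: ½(4 + 9)(6) = 39 cm/s
Δv = 61.5 cm/s, so v(10) = 5 + (61.5) = 66.5 cm/s.

66.5 cm/s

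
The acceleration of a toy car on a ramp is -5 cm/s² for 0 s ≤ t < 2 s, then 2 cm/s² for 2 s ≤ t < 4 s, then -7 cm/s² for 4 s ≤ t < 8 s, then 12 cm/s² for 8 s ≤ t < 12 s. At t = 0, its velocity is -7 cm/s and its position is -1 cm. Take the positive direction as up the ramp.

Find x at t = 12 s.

-231 cm

On each constant-a segment, Δv = aΔt and Δx = v₀Δt + ½aΔt²; chain segment to segment.
0–2 s: v starts -7 cm/s; Δx = -7·2 + ½·-5·2² = -24 cm; v ends -17 cm/s.
2–4 s: v starts -17 cm/s; Δx = -17·2 + ½·2·2² = -30 cm; v ends -13 cm/s.
4–8 s: v starts -13 cm/s; Δx = -13·4 + ½·-7·4² = -108 cm; v ends -41 cm/s.
8–12 s: v starts -41 cm/s; Δx = -41·4 + ½·12·4² = -68 cm; v ends 7 cm/s.
x(12) = -1 + Σ Δx = -231 cm.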